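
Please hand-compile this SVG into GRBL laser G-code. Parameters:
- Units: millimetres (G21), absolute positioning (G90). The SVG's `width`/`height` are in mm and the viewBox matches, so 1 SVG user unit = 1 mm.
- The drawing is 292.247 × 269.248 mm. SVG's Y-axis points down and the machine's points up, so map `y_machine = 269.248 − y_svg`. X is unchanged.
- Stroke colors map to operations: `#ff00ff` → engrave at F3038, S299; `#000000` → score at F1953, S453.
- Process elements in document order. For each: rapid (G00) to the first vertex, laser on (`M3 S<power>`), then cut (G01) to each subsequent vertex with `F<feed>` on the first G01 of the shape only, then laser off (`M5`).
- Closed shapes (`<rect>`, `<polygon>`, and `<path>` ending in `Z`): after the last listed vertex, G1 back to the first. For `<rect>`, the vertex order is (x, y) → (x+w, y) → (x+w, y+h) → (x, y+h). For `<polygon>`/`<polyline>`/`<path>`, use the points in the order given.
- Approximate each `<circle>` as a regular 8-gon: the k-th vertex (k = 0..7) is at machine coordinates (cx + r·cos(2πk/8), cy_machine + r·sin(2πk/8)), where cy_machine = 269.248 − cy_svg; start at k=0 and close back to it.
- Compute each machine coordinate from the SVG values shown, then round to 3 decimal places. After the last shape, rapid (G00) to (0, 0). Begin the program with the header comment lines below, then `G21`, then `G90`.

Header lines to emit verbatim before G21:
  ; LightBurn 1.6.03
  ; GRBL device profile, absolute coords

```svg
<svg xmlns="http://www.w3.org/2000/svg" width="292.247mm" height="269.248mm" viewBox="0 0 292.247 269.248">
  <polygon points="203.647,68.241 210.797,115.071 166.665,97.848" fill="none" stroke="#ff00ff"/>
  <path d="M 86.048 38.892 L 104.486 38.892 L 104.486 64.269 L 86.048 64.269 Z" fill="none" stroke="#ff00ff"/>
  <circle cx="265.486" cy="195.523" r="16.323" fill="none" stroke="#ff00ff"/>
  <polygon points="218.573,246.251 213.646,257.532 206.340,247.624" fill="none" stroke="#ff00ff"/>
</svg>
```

; LightBurn 1.6.03
; GRBL device profile, absolute coords
G21
G90
G00 X203.647 Y201.007
M3 S299
G01 X210.797 Y154.177 F3038
G01 X166.665 Y171.400
G01 X203.647 Y201.007
M5
G00 X86.048 Y230.356
M3 S299
G01 X104.486 Y230.356 F3038
G01 X104.486 Y204.979
G01 X86.048 Y204.979
G01 X86.048 Y230.356
M5
G00 X281.809 Y73.725
M3 S299
G01 X277.028 Y85.267 F3038
G01 X265.486 Y90.048
G01 X253.944 Y85.267
G01 X249.163 Y73.725
G01 X253.944 Y62.183
G01 X265.486 Y57.402
G01 X277.028 Y62.183
G01 X281.809 Y73.725
M5
G00 X218.573 Y22.997
M3 S299
G01 X213.646 Y11.716 F3038
G01 X206.340 Y21.624
G01 X218.573 Y22.997
M5
G00 X0.000 Y0.000

Since the viewBox matches the mm dimensions, user units are millimetres directly. The only transform is the Y-flip y_m = 269.248 − y_svg.

Shape 1 is a regular polygon drawn with `<polygon>`. Its stroke #ff00ff means engrave at S299, F3038. After flipping Y the toolpath is (203.647,201.007) → (210.797,154.177) → (166.665,171.400) → (203.647,201.007), returning to the start.

Shape 2 is a rectangle drawn with `<path>`. Its stroke #ff00ff means engrave at S299, F3038. After flipping Y the toolpath is (86.048,230.356) → (104.486,230.356) → (104.486,204.979) → (86.048,204.979) → (86.048,230.356), returning to the start.

Shape 3 is a circle drawn with `<circle>`. Its stroke #ff00ff means engrave at S299, F3038. After flipping Y the toolpath is (281.809,73.725) → (277.028,85.267) → (265.486,90.048) → (253.944,85.267) → (249.163,73.725) → (253.944,62.183) → (265.486,57.402) → (277.028,62.183) → (281.809,73.725), returning to the start.

Shape 4 is a regular polygon drawn with `<polygon>`. Its stroke #ff00ff means engrave at S299, F3038. After flipping Y the toolpath is (218.573,22.997) → (213.646,11.716) → (206.340,21.624) → (218.573,22.997), returning to the start.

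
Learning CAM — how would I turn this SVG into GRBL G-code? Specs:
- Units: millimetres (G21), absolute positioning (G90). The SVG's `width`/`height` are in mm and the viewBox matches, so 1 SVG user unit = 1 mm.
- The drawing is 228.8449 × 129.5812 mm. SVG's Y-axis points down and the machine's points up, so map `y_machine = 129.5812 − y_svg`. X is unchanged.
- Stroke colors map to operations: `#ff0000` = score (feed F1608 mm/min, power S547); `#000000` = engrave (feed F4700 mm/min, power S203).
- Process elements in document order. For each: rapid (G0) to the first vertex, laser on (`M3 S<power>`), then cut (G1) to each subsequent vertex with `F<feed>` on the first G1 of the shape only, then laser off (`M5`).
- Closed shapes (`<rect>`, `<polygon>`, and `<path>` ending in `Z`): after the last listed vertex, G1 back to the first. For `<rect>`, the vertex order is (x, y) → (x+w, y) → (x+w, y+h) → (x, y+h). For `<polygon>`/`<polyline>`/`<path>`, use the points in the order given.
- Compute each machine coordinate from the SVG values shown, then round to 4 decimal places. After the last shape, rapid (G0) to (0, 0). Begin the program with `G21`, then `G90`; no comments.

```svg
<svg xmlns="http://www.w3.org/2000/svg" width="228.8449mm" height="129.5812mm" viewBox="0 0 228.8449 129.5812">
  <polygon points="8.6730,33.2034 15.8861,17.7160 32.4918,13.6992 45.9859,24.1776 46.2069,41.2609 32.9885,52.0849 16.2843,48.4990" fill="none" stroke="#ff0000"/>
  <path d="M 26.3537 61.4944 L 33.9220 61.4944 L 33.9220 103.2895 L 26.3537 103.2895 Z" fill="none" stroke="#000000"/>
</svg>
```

G21
G90
G0 X8.6730 Y96.3778
M3 S547
G1 X15.8861 Y111.8652 F1608
G1 X32.4918 Y115.8820
G1 X45.9859 Y105.4036
G1 X46.2069 Y88.3203
G1 X32.9885 Y77.4963
G1 X16.2843 Y81.0822
G1 X8.6730 Y96.3778
M5
G0 X26.3537 Y68.0868
M3 S203
G1 X33.9220 Y68.0868 F4700
G1 X33.9220 Y26.2917
G1 X26.3537 Y26.2917
G1 X26.3537 Y68.0868
M5
G0 X0.0000 Y0.0000

Since the viewBox matches the mm dimensions, user units are millimetres directly. The only transform is the Y-flip y_m = 129.5812 − y_svg.

Shape 1 is a regular polygon drawn with `<polygon>`. Its stroke #ff0000 means score at S547, F1608. After flipping Y the toolpath is (8.6730,96.3778) → (15.8861,111.8652) → (32.4918,115.8820) → (45.9859,105.4036) → (46.2069,88.3203) → (32.9885,77.4963) → (16.2843,81.0822) → (8.6730,96.3778), returning to the start.

Shape 2 is a rectangle drawn with `<path>`. Its stroke #000000 means engrave at S203, F4700. After flipping Y the toolpath is (26.3537,68.0868) → (33.9220,68.0868) → (33.9220,26.2917) → (26.3537,26.2917) → (26.3537,68.0868), returning to the start.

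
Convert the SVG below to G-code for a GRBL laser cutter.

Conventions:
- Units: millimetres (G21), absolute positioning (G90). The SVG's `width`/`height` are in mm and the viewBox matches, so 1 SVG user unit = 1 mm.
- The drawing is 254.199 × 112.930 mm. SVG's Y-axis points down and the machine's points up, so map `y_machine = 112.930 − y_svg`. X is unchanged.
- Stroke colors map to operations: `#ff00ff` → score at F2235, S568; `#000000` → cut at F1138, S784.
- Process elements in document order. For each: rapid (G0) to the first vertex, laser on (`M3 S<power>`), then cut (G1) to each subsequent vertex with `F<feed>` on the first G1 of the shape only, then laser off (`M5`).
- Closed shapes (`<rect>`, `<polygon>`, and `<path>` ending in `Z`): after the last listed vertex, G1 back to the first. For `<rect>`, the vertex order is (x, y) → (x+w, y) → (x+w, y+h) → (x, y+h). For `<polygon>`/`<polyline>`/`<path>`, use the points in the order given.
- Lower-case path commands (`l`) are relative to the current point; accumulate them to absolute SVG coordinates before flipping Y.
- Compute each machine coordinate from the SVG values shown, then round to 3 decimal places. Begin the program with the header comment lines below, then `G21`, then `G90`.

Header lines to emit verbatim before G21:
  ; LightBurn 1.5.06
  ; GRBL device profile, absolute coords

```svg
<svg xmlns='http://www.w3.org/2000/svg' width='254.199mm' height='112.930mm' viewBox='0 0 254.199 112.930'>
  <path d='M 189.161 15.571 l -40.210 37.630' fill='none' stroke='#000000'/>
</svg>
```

; LightBurn 1.5.06
; GRBL device profile, absolute coords
G21
G90
G0 X189.161 Y97.359
M3 S784
G1 X148.951 Y59.729 F1138
M5

1 u = 1 mm; y_m = 112.930 − y.

[1] `<path>` line segment, #000000→cut S784 F1138: (189.161,97.359) → (148.951,59.729)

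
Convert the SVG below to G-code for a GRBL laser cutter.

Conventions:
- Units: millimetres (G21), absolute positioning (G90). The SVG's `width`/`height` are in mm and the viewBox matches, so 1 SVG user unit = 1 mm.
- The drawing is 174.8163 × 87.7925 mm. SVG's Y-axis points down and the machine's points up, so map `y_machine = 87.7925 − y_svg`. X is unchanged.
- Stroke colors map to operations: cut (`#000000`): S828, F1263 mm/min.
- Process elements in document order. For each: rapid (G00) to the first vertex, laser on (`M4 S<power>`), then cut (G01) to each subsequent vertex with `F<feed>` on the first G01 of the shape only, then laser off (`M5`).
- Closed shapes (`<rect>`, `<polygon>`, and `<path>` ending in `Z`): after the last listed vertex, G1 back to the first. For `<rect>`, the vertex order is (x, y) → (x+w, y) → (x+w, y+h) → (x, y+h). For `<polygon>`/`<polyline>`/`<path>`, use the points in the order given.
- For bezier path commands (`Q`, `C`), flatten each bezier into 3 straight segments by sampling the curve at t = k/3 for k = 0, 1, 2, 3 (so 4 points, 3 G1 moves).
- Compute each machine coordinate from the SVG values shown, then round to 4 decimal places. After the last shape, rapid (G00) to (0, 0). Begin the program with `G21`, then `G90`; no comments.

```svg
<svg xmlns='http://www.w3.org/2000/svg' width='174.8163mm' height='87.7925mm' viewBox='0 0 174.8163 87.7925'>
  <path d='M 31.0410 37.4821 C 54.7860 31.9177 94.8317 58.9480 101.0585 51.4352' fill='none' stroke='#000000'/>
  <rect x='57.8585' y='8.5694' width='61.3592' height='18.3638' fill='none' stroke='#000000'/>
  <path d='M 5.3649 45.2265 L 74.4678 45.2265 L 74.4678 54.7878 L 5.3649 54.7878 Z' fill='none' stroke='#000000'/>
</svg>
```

Since the viewBox matches the mm dimensions, user units are millimetres directly. The only transform is the Y-flip y_m = 87.7925 − y_svg.

Shape 1 is a cubic bezier drawn with `<path>`. Its stroke #000000 means cut at S828, F1263. After flipping Y the toolpath is (31.0410,50.3104) → (58.3633,47.4965) → (85.4150,37.8723) → (101.0585,36.3573).

Shape 2 is a rectangle drawn with `<rect>`. Its stroke #000000 means cut at S828, F1263. After flipping Y the toolpath is (57.8585,79.2231) → (119.2177,79.2231) → (119.2177,60.8593) → (57.8585,60.8593) → (57.8585,79.2231), returning to the start.

Shape 3 is a rectangle drawn with `<path>`. Its stroke #000000 means cut at S828, F1263. After flipping Y the toolpath is (5.3649,42.5660) → (74.4678,42.5660) → (74.4678,33.0047) → (5.3649,33.0047) → (5.3649,42.5660), returning to the start.

G21
G90
G00 X31.0410 Y50.3104
M4 S828
G01 X58.3633 Y47.4965 F1263
G01 X85.4150 Y37.8723
G01 X101.0585 Y36.3573
M5
G00 X57.8585 Y79.2231
M4 S828
G01 X119.2177 Y79.2231 F1263
G01 X119.2177 Y60.8593
G01 X57.8585 Y60.8593
G01 X57.8585 Y79.2231
M5
G00 X5.3649 Y42.5660
M4 S828
G01 X74.4678 Y42.5660 F1263
G01 X74.4678 Y33.0047
G01 X5.3649 Y33.0047
G01 X5.3649 Y42.5660
M5
G00 X0.0000 Y0.0000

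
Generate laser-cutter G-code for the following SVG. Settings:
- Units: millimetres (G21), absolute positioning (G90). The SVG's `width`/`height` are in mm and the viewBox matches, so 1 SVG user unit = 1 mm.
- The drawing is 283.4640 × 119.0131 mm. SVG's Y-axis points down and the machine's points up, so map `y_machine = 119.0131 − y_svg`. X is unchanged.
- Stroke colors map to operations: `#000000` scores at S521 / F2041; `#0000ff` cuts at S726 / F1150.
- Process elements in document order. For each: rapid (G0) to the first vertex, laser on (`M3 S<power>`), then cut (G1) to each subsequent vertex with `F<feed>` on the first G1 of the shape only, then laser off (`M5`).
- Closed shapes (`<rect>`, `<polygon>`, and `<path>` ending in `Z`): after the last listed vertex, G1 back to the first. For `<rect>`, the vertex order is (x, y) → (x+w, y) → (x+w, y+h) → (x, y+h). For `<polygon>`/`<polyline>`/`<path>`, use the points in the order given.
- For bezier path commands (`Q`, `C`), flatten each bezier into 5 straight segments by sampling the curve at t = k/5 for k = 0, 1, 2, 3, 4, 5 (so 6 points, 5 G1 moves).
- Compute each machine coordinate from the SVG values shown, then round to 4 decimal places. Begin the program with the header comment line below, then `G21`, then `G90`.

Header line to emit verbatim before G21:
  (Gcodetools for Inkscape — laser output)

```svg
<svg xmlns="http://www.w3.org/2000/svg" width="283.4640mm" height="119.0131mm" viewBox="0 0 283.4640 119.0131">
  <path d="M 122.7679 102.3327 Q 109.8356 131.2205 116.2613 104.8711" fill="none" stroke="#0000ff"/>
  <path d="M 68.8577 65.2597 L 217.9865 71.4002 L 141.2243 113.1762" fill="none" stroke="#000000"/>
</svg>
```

viewBox `0 0 283.4640 119.0131` with mm width/height → 1 unit = 1 mm. Flip: y_m = 119.0131 − y_svg.

**Shape 1** — `<path>` quadratic bezier, stroke `#0000ff` → cut (S726, F1150). Control points (SVG): P0=(122.7679,102.3327), P1=(109.8356,131.2205), P2=(116.2613,104.8711); sampled at t=k/5. Machine vertices: (122.7679,16.6804) → (118.3693,7.3348) → (115.5193,2.4081) → (114.2180,1.9004) → (114.4653,5.8117) → (116.2613,14.1420). Open path.

**Shape 2** — `<path>` open polyline, stroke `#000000` → score (S521, F2041). Machine vertices: (68.8577,53.7534) → (217.9865,47.6129) → (141.2243,5.8369). Open path.

(Gcodetools for Inkscape — laser output)
G21
G90
G0 X122.7679 Y16.6804
M3 S726
G1 X118.3693 Y7.3348 F1150
G1 X115.5193 Y2.4081
G1 X114.2180 Y1.9004
G1 X114.4653 Y5.8117
G1 X116.2613 Y14.1420
M5
G0 X68.8577 Y53.7534
M3 S521
G1 X217.9865 Y47.6129 F2041
G1 X141.2243 Y5.8369
M5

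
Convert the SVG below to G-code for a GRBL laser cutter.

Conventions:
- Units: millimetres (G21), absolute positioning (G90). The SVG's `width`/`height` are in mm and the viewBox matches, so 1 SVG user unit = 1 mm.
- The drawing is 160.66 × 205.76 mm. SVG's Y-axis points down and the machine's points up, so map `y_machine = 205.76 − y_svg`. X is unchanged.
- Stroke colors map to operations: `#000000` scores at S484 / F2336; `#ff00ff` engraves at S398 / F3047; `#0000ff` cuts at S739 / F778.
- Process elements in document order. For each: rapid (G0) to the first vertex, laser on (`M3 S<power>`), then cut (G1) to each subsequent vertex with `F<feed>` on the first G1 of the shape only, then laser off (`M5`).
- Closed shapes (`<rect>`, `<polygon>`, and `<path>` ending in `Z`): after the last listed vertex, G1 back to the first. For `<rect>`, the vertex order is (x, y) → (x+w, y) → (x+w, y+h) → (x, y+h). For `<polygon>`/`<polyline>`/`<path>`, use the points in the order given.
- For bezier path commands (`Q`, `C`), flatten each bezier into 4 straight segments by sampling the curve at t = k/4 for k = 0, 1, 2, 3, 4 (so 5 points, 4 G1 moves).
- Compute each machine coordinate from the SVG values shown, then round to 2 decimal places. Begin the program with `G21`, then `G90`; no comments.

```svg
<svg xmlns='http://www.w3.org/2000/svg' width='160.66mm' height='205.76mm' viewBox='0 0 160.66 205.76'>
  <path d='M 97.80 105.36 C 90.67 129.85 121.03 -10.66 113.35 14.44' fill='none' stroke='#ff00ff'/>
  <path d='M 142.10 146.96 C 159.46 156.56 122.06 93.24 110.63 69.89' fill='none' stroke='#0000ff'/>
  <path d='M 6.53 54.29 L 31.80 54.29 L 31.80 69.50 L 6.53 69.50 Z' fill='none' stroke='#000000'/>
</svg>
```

G21
G90
G0 X97.80 Y100.40
M3 S398
G1 X98.30 Y107.80 F3047
G1 X105.78 Y146.09
G1 X113.16 Y184.26
G1 X113.35 Y191.32
M5
G0 X142.10 Y58.80
M3 S739
G1 X146.11 Y63.51 F778
G1 X137.16 Y84.98
G1 X122.81 Y112.63
G1 X110.63 Y135.87
M5
G0 X6.53 Y151.47
M3 S484
G1 X31.80 Y151.47 F2336
G1 X31.80 Y136.26
G1 X6.53 Y136.26
G1 X6.53 Y151.47
M5

viewBox `0 0 160.66 205.76` with mm width/height → 1 unit = 1 mm. Flip: y_m = 205.76 − y_svg.

**Shape 1** — `<path>` cubic bezier, stroke `#ff00ff` → engrave (S398, F3047). Control points (SVG): P0=(97.80,105.36), P1=(90.67,129.85), P2=(121.03,-10.66), P3=(113.35,14.44); sampled at t=k/4. Machine vertices: (97.80,100.40) → (98.30,107.80) → (105.78,146.09) → (113.16,184.26) → (113.35,191.32). Open path.

**Shape 2** — `<path>` cubic bezier, stroke `#0000ff` → cut (S739, F778). Control points (SVG): P0=(142.10,146.96), P1=(159.46,156.56), P2=(122.06,93.24), P3=(110.63,69.89); sampled at t=k/4. Machine vertices: (142.10,58.80) → (146.11,63.51) → (137.16,84.98) → (122.81,112.63) → (110.63,135.87). Open path.

**Shape 3** — `<path>` rectangle, stroke `#000000` → score (S484, F2336). Machine vertices: (6.53,151.47) → (31.80,151.47) → (31.80,136.26) → (6.53,136.26) → (6.53,151.47). Closed: final G1 returns to the first vertex.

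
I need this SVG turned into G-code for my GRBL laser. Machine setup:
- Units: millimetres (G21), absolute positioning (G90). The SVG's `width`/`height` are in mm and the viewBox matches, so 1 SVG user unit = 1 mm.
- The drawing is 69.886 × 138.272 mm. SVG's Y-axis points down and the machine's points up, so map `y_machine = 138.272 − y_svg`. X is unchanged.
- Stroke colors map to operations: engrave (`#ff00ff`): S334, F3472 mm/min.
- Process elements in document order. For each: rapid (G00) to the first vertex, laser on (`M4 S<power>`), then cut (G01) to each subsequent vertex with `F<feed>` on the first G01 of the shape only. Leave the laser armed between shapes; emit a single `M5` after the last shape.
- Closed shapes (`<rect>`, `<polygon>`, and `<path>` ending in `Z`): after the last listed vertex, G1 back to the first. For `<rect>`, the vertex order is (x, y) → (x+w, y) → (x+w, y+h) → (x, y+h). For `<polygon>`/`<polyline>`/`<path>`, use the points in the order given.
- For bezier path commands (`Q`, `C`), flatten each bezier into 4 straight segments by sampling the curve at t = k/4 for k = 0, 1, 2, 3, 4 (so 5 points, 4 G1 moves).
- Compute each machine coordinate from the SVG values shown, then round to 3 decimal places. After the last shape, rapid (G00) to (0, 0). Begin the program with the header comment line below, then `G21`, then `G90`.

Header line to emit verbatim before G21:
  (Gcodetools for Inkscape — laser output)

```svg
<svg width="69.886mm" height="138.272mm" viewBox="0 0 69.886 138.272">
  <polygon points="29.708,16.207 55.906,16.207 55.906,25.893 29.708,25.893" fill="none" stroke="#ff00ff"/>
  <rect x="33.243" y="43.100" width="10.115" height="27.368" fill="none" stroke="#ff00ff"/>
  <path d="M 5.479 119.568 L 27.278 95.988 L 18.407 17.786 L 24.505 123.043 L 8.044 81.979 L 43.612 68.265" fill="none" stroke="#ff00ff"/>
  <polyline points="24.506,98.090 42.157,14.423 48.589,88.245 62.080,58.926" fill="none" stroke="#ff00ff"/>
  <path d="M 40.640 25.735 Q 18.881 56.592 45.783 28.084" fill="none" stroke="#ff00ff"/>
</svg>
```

(Gcodetools for Inkscape — laser output)
G21
G90
G00 X29.708 Y122.065
M4 S334
G01 X55.906 Y122.065 F3472
G01 X55.906 Y112.379
G01 X29.708 Y112.379
G01 X29.708 Y122.065
G00 X33.243 Y95.172
M4 S334
G01 X43.358 Y95.172 F3472
G01 X43.358 Y67.804
G01 X33.243 Y67.804
G01 X33.243 Y95.172
G00 X5.479 Y18.704
M4 S334
G01 X27.278 Y42.284 F3472
G01 X18.407 Y120.486
G01 X24.505 Y15.229
G01 X8.044 Y56.293
G01 X43.612 Y70.007
G00 X24.506 Y40.182
M4 S334
G01 X42.157 Y123.849 F3472
G01 X48.589 Y50.027
G01 X62.080 Y79.346
G00 X40.640 Y112.537
M4 S334
G01 X32.802 Y100.819 F3472
G01 X31.046 Y96.521
G01 X35.373 Y99.644
G01 X45.783 Y110.188
M5
G00 X0.000 Y0.000

1 u = 1 mm; y_m = 138.272 − y.

[1] `<polygon>` rectangle, #ff00ff→engrave S334 F3472: (29.708,122.065) → (55.906,122.065) → (55.906,112.379) → (29.708,112.379) → (29.708,122.065) (closed)

[2] `<rect>` rectangle, #ff00ff→engrave S334 F3472: (33.243,95.172) → (43.358,95.172) → (43.358,67.804) → (33.243,67.804) → (33.243,95.172) (closed)

[3] `<path>` open polyline, #ff00ff→engrave S334 F3472: (5.479,18.704) → (27.278,42.284) → (18.407,120.486) → (24.505,15.229) → (8.044,56.293) → (43.612,70.007)

[4] `<polyline>` open polyline, #ff00ff→engrave S334 F3472: (24.506,40.182) → (42.157,123.849) → (48.589,50.027) → (62.080,79.346)

[5] `<path>` quadratic bezier, #ff00ff→engrave S334 F3472: (40.640,112.537) → (32.802,100.819) → (31.046,96.521) → (35.373,99.644) → (45.783,110.188)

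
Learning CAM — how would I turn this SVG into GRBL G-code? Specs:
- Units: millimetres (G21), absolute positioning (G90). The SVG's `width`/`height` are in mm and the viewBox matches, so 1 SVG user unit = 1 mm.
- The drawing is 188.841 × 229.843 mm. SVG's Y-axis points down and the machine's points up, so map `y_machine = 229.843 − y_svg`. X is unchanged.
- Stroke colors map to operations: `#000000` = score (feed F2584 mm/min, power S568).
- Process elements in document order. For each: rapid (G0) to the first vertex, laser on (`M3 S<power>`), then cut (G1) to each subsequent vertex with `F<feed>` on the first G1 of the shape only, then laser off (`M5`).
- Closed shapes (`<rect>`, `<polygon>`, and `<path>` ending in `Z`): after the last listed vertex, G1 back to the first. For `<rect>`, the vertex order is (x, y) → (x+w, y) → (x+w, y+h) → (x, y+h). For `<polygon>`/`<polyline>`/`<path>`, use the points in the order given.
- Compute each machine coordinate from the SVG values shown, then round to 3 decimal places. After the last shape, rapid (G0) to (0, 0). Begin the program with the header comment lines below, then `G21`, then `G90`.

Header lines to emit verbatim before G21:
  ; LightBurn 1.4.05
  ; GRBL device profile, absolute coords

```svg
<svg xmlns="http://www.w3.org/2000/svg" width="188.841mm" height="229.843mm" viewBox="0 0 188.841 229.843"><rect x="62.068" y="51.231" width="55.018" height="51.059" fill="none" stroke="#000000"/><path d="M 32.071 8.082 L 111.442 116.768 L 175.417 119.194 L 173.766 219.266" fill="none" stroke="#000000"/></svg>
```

viewBox `0 0 188.841 229.843` with mm width/height → 1 unit = 1 mm. Flip: y_m = 229.843 − y_svg.

**Shape 1** — `<rect>` rectangle, stroke `#000000` → score (S568, F2584). Machine vertices: (62.068,178.612) → (117.086,178.612) → (117.086,127.553) → (62.068,127.553) → (62.068,178.612). Closed: final G1 returns to the first vertex.

**Shape 2** — `<path>` open polyline, stroke `#000000` → score (S568, F2584). Machine vertices: (32.071,221.761) → (111.442,113.075) → (175.417,110.649) → (173.766,10.577). Open path.

; LightBurn 1.4.05
; GRBL device profile, absolute coords
G21
G90
G0 X62.068 Y178.612
M3 S568
G1 X117.086 Y178.612 F2584
G1 X117.086 Y127.553
G1 X62.068 Y127.553
G1 X62.068 Y178.612
M5
G0 X32.071 Y221.761
M3 S568
G1 X111.442 Y113.075 F2584
G1 X175.417 Y110.649
G1 X173.766 Y10.577
M5
G0 X0.000 Y0.000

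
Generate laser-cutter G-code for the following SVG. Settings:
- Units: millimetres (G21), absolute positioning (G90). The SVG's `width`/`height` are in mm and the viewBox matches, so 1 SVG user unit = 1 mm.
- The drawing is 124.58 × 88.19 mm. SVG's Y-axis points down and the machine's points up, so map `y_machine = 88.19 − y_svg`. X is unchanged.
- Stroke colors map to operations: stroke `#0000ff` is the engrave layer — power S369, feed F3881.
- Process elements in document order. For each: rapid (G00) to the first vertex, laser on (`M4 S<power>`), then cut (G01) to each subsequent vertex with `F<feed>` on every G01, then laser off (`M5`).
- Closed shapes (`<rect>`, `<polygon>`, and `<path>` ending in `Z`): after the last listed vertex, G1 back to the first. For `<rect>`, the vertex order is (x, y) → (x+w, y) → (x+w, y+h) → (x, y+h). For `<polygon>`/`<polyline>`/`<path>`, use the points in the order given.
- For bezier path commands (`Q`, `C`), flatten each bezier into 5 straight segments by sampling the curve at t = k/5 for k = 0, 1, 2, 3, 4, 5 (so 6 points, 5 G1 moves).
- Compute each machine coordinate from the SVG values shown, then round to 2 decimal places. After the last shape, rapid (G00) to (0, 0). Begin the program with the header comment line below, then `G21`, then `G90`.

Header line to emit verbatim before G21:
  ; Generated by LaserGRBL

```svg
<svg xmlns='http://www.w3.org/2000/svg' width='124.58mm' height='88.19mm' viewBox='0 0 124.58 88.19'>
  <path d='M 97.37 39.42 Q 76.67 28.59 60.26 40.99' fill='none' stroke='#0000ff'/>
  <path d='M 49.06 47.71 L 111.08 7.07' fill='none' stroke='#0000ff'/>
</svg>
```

Since the viewBox matches the mm dimensions, user units are millimetres directly. The only transform is the Y-flip y_m = 88.19 − y_svg.

Shape 1 is a quadratic bezier drawn with `<path>`. Its stroke #0000ff means engrave at S369, F3881. After flipping Y the toolpath is (97.37,48.77) → (89.26,52.17) → (81.50,53.72) → (74.07,53.40) → (67.00,51.23) → (60.26,47.20).

Shape 2 is a line segment drawn with `<path>`. Its stroke #0000ff means engrave at S369, F3881. After flipping Y the toolpath is (49.06,40.48) → (111.08,81.12).

; Generated by LaserGRBL
G21
G90
G00 X97.37 Y48.77
M4 S369
G01 X89.26 Y52.17 F3881
G01 X81.50 Y53.72 F3881
G01 X74.07 Y53.40 F3881
G01 X67.00 Y51.23 F3881
G01 X60.26 Y47.20 F3881
M5
G00 X49.06 Y40.48
M4 S369
G01 X111.08 Y81.12 F3881
M5
G00 X0.00 Y0.00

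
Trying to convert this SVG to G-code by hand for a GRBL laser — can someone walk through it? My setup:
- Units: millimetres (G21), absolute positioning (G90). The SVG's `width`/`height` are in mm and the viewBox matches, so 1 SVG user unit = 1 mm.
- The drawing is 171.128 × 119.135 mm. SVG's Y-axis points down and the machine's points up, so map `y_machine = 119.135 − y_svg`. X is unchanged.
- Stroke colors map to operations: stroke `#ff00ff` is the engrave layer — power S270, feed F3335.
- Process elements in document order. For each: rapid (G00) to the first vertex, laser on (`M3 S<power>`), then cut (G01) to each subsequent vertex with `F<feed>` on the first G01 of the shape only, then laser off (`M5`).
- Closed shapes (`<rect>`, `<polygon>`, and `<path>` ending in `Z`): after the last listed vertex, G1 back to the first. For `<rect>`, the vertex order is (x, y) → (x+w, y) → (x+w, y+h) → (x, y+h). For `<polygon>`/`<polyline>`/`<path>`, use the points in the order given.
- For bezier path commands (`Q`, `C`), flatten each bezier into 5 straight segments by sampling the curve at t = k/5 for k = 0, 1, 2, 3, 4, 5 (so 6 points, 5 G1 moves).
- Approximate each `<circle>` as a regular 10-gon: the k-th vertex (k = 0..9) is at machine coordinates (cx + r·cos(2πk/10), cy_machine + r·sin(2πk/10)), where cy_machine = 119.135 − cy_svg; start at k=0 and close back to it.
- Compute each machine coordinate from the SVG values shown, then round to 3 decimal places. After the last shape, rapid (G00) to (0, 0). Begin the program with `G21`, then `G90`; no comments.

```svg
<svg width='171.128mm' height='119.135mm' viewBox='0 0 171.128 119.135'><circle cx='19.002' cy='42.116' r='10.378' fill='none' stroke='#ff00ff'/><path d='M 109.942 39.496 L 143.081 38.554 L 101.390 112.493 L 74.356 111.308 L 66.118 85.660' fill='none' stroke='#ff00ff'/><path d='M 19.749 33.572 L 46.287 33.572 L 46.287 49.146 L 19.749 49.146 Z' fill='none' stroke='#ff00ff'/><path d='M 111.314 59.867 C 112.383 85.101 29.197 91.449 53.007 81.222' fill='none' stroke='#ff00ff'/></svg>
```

1 u = 1 mm; y_m = 119.135 − y.

[1] `<circle>` circle, #ff00ff→engrave S270 F3335: (29.380,77.019) → (27.398,83.119) → (22.209,86.889) → (15.795,86.889) → (10.606,83.119) → (8.624,77.019) → (10.606,70.919) → (15.795,67.149) → (22.209,67.149) → (27.398,70.919) → (29.380,77.019) (closed)

[2] `<path>` open polyline, #ff00ff→engrave S270 F3335: (109.942,79.639) → (143.081,80.581) → (101.390,6.642) → (74.356,7.827) → (66.118,33.475)

[3] `<path>` rectangle, #ff00ff→engrave S270 F3335: (19.749,85.563) → (46.287,85.563) → (46.287,69.989) → (19.749,69.989) → (19.749,85.563) (closed)

[4] `<path>` cubic bezier, #ff00ff→engrave S270 F3335: (111.314,59.268) → (103.375,46.375) → (84.394,37.905) → (63.553,33.745) → (50.031,33.784) → (53.007,37.913)

G21
G90
G00 X29.380 Y77.019
M3 S270
G01 X27.398 Y83.119 F3335
G01 X22.209 Y86.889
G01 X15.795 Y86.889
G01 X10.606 Y83.119
G01 X8.624 Y77.019
G01 X10.606 Y70.919
G01 X15.795 Y67.149
G01 X22.209 Y67.149
G01 X27.398 Y70.919
G01 X29.380 Y77.019
M5
G00 X109.942 Y79.639
M3 S270
G01 X143.081 Y80.581 F3335
G01 X101.390 Y6.642
G01 X74.356 Y7.827
G01 X66.118 Y33.475
M5
G00 X19.749 Y85.563
M3 S270
G01 X46.287 Y85.563 F3335
G01 X46.287 Y69.989
G01 X19.749 Y69.989
G01 X19.749 Y85.563
M5
G00 X111.314 Y59.268
M3 S270
G01 X103.375 Y46.375 F3335
G01 X84.394 Y37.905
G01 X63.553 Y33.745
G01 X50.031 Y33.784
G01 X53.007 Y37.913
M5
G00 X0.000 Y0.000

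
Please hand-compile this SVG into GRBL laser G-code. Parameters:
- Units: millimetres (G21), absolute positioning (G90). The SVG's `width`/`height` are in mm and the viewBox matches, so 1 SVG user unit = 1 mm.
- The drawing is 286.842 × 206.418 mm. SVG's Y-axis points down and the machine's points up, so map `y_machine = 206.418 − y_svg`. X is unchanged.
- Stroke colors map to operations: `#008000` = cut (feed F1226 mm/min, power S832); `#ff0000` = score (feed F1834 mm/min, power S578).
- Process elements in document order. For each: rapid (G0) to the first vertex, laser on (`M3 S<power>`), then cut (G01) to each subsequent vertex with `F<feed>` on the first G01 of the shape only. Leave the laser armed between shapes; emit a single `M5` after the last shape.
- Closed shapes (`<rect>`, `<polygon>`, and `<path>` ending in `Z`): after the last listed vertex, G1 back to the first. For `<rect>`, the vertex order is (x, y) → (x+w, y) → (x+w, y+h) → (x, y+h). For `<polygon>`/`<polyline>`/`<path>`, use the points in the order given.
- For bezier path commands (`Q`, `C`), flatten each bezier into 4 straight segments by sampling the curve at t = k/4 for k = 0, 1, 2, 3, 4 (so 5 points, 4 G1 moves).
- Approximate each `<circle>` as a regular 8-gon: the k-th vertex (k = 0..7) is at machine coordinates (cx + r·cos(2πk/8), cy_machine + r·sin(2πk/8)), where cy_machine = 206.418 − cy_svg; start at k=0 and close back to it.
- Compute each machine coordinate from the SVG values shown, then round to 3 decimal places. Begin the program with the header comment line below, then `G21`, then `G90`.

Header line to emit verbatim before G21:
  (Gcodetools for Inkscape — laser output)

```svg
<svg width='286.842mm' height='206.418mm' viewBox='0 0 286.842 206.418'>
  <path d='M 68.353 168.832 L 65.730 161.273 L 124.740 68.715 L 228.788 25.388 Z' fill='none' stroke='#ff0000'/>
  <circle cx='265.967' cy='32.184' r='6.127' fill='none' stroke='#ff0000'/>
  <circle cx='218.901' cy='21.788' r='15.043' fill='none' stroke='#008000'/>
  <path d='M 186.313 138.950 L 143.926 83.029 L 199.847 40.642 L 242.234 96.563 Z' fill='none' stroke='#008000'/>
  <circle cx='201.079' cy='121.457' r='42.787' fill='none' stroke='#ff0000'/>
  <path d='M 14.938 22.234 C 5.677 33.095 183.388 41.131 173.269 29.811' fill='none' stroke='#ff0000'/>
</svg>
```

viewBox `0 0 286.842 206.418` with mm width/height → 1 unit = 1 mm. Flip: y_m = 206.418 − y_svg.

**Shape 1** — `<path>` closed polygon, stroke `#ff0000` → score (S578, F1834). Machine vertices: (68.353,37.586) → (65.730,45.145) → (124.740,137.703) → (228.788,181.030) → (68.353,37.586). Closed: final G1 returns to the first vertex.

**Shape 2** — `<circle>` circle, stroke `#ff0000` → score (S578, F1834). Machine vertices: (272.094,174.234) → (270.299,178.566) → (265.967,180.361) → (261.635,178.566) → (259.840,174.234) → (261.635,169.902) → (265.967,168.107) → (270.299,169.902) → (272.094,174.234). Closed: final G1 returns to the first vertex.

**Shape 3** — `<circle>` circle, stroke `#008000` → cut (S832, F1226). Machine vertices: (233.944,184.630) → (229.538,195.267) → (218.901,199.673) → (208.264,195.267) → (203.858,184.630) → (208.264,173.993) → (218.901,169.587) → (229.538,173.993) → (233.944,184.630). Closed: final G1 returns to the first vertex.

**Shape 4** — `<path>` regular polygon, stroke `#008000` → cut (S832, F1226). Machine vertices: (186.313,67.468) → (143.926,123.389) → (199.847,165.776) → (242.234,109.855) → (186.313,67.468). Closed: final G1 returns to the first vertex.

**Shape 5** — `<circle>` circle, stroke `#ff0000` → score (S578, F1834). Machine vertices: (243.866,84.961) → (231.334,115.216) → (201.079,127.748) → (170.824,115.216) → (158.292,84.961) → (170.824,54.706) → (201.079,42.174) → (231.334,54.706) → (243.866,84.961). Closed: final G1 returns to the first vertex.

**Shape 6** — `<path>` cubic bezier, stroke `#ff0000` → score (S578, F1834). Control points (SVG): P0=(14.938,22.234), P1=(5.677,33.095), P2=(183.388,41.131), P3=(173.269,29.811); sampled at t=k/4. Machine vertices: (14.938,184.184) → (37.193,176.826) → (94.425,172.078) → (151.496,171.488) → (173.269,176.607). Open path.

(Gcodetools for Inkscape — laser output)
G21
G90
G0 X68.353 Y37.586
M3 S578
G01 X65.730 Y45.145 F1834
G01 X124.740 Y137.703
G01 X228.788 Y181.030
G01 X68.353 Y37.586
G0 X272.094 Y174.234
M3 S578
G01 X270.299 Y178.566 F1834
G01 X265.967 Y180.361
G01 X261.635 Y178.566
G01 X259.840 Y174.234
G01 X261.635 Y169.902
G01 X265.967 Y168.107
G01 X270.299 Y169.902
G01 X272.094 Y174.234
G0 X233.944 Y184.630
M3 S832
G01 X229.538 Y195.267 F1226
G01 X218.901 Y199.673
G01 X208.264 Y195.267
G01 X203.858 Y184.630
G01 X208.264 Y173.993
G01 X218.901 Y169.587
G01 X229.538 Y173.993
G01 X233.944 Y184.630
G0 X186.313 Y67.468
M3 S832
G01 X143.926 Y123.389 F1226
G01 X199.847 Y165.776
G01 X242.234 Y109.855
G01 X186.313 Y67.468
G0 X243.866 Y84.961
M3 S578
G01 X231.334 Y115.216 F1834
G01 X201.079 Y127.748
G01 X170.824 Y115.216
G01 X158.292 Y84.961
G01 X170.824 Y54.706
G01 X201.079 Y42.174
G01 X231.334 Y54.706
G01 X243.866 Y84.961
G0 X14.938 Y184.184
M3 S578
G01 X37.193 Y176.826 F1834
G01 X94.425 Y172.078
G01 X151.496 Y171.488
G01 X173.269 Y176.607
M5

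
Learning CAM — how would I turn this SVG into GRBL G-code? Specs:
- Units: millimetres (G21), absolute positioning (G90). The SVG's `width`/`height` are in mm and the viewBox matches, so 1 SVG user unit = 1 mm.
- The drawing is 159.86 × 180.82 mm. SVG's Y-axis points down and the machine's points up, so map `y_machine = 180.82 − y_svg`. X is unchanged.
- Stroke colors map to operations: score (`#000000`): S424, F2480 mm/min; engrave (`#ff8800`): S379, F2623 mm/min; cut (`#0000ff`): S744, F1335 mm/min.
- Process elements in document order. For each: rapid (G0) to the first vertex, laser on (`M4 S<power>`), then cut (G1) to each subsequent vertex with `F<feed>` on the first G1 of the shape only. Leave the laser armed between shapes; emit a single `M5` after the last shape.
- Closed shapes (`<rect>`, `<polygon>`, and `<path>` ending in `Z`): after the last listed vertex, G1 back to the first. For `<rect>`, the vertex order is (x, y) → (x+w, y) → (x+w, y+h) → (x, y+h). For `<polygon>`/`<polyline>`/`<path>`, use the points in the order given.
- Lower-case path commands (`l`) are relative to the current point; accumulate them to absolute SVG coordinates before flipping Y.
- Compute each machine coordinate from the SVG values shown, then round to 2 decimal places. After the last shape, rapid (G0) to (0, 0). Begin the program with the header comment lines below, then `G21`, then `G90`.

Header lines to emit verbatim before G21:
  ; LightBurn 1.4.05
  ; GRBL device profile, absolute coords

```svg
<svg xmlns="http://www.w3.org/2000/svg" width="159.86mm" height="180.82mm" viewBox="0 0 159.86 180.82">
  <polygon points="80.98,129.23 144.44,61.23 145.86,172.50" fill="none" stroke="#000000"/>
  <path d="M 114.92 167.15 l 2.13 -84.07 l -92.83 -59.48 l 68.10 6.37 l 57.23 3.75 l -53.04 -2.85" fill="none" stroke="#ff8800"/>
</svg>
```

; LightBurn 1.4.05
; GRBL device profile, absolute coords
G21
G90
G0 X80.98 Y51.59
M4 S424
G1 X144.44 Y119.59 F2480
G1 X145.86 Y8.32
G1 X80.98 Y51.59
G0 X114.92 Y13.67
M4 S379
G1 X117.05 Y97.74 F2623
G1 X24.22 Y157.22
G1 X92.32 Y150.85
G1 X149.55 Y147.10
G1 X96.51 Y149.95
M5
G0 X0.00 Y0.00

viewBox `0 0 159.86 180.82` with mm width/height → 1 unit = 1 mm. Flip: y_m = 180.82 − y_svg.

**Shape 1** — `<polygon>` closed polygon, stroke `#000000` → score (S424, F2480). Machine vertices: (80.98,51.59) → (144.44,119.59) → (145.86,8.32) → (80.98,51.59). Closed: final G1 returns to the first vertex.

**Shape 2** — `<path>` open polyline, stroke `#ff8800` → engrave (S379, F2623). Machine vertices: (114.92,13.67) → (117.05,97.74) → (24.22,157.22) → (92.32,150.85) → (149.55,147.10) → (96.51,149.95). Open path.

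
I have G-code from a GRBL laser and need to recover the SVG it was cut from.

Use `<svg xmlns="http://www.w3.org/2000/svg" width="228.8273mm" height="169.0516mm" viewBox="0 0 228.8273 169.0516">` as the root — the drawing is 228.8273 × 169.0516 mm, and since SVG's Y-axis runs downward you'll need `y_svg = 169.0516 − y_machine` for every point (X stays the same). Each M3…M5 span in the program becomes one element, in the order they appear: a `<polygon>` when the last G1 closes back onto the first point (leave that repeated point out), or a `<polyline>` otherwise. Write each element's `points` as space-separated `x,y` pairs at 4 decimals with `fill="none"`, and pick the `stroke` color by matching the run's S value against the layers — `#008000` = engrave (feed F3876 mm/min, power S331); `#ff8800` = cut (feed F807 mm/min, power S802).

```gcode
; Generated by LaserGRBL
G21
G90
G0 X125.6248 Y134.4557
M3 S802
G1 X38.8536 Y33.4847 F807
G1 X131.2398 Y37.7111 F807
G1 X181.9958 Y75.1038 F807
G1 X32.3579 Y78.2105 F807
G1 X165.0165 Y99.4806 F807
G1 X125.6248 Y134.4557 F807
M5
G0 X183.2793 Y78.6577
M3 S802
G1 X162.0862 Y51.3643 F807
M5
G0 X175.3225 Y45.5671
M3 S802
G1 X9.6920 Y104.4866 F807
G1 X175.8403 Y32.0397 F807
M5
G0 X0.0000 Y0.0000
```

Each laser-on run becomes one SVG element. Flip Y back into SVG space with y_svg = 169.0516 − y_machine. Every run uses S802, so all elements get stroke `#ff8800` (cut).

Run 1: The run returns to its start, so emit a `<polygon>` with points (Y-flipped): 125.6248,34.5959 38.8536,135.5669 131.2398,131.3405 181.9958,93.9478 32.3579,90.8411 165.0165,69.5710.

Run 2: The run is open, so emit a `<polyline>` with points (Y-flipped): 183.2793,90.3939 162.0862,117.6873.

Run 3: The run is open, so emit a `<polyline>` with points (Y-flipped): 175.3225,123.4845 9.6920,64.5650 175.8403,137.0119.

<svg xmlns="http://www.w3.org/2000/svg" width="228.8273mm" height="169.0516mm" viewBox="0 0 228.8273 169.0516">
  <polygon points="125.6248,34.5959 38.8536,135.5669 131.2398,131.3405 181.9958,93.9478 32.3579,90.8411 165.0165,69.5710" fill="none" stroke="#ff8800"/>
  <polyline points="183.2793,90.3939 162.0862,117.6873" fill="none" stroke="#ff8800"/>
  <polyline points="175.3225,123.4845 9.6920,64.5650 175.8403,137.0119" fill="none" stroke="#ff8800"/>
</svg>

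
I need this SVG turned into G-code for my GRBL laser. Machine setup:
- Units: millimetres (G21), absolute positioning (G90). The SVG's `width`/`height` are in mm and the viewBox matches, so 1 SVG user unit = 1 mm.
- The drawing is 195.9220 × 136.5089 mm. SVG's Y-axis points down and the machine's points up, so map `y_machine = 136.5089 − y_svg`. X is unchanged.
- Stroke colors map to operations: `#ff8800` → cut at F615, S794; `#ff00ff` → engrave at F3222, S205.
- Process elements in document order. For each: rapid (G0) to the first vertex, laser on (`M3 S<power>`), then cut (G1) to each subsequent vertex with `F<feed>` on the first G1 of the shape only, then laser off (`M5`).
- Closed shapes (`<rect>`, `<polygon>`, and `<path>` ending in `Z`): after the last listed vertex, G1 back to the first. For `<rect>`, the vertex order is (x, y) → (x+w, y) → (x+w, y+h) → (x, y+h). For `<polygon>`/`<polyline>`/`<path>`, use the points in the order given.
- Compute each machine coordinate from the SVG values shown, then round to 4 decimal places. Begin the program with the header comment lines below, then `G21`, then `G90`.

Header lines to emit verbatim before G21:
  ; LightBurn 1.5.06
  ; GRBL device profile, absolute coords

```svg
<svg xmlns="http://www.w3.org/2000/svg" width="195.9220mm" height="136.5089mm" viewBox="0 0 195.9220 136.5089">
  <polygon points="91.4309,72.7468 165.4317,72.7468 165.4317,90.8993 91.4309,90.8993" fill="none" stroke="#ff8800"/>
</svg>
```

1 u = 1 mm; y_m = 136.5089 − y.

[1] `<polygon>` rectangle, #ff8800→cut S794 F615: (91.4309,63.7621) → (165.4317,63.7621) → (165.4317,45.6096) → (91.4309,45.6096) → (91.4309,63.7621) (closed)

; LightBurn 1.5.06
; GRBL device profile, absolute coords
G21
G90
G0 X91.4309 Y63.7621
M3 S794
G1 X165.4317 Y63.7621 F615
G1 X165.4317 Y45.6096
G1 X91.4309 Y45.6096
G1 X91.4309 Y63.7621
M5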